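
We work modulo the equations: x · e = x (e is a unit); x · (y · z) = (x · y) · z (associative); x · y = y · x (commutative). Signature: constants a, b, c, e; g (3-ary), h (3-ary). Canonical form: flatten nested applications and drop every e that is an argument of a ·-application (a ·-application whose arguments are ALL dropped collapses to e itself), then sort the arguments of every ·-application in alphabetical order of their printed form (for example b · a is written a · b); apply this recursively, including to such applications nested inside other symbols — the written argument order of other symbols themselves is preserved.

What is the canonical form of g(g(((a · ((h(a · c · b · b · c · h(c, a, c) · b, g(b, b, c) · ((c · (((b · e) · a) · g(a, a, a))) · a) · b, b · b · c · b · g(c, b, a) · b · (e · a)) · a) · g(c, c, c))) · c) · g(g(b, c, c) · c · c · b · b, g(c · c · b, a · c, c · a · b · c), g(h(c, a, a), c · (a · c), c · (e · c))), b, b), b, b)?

Work inside:  ((a · ((h(a · c · b · b · c · h(c, a, c) · b, g(b, b, c) · ((c · (((b · e) · a) · g(a, a, a))) · a) · b, b · b · c · b · g(c, b, a) · b · (e · a)) · a) · g(c, c, c))) · c) · g(g(b, c, c) · c · c · b · b, g(c · c · b, a · c, c · a · b · c), g(h(c, a, a), c · (a · c), c · (e · c)))
Un-nest:  a · h(a · c · b · b · c · h(c, a, c) · b, g(b, b, c) · ((c · (((b · e) · a) · g(a, a, a))) · a) · b, b · b · c · b · g(c, b, a) · b · (e · a)) · a · g(c, c, c) · c · g(g(b, c, c) · c · c · b · b, g(c · c · b, a · c, c · a · b · c), g(h(c, a, a), c · (a · c), c · (e · c)))
Canonicalize subterm:  h(a · c · b · b · c · h(c, a, c) · b, g(b, b, c) · ((c · (((b · e) · a) · g(a, a, a))) · a) · b, b · b · c · b · g(c, b, a) · b · (e · a))  →  h(a · b · b · b · c · c · h(c, a, c), a · a · b · b · c · g(a, a, a) · g(b, b, c), a · b · b · b · b · c · g(c, b, a))
Canonicalize subterm:  g(g(b, c, c) · c · c · b · b, g(c · c · b, a · c, c · a · b · c), g(h(c, a, a), c · (a · c), c · (e · c)))  →  g(b · b · c · c · g(b, c, c), g(b · c · c, a · c, a · b · c · c), g(h(c, a, a), a · c · c, c · c))
Sort:  a · a · c · g(b · b · c · c · g(b, c, c), g(b · c · c, a · c, a · b · c · c), g(h(c, a, a), a · c · c, c · c)) · g(c, c, c) · h(a · b · b · b · c · c · h(c, a, c), a · a · b · b · c · g(a, a, a) · g(b, b, c), a · b · b · b · b · c · g(c, b, a))
Put back:  g(g(a · a · c · g(b · b · c · c · g(b, c, c), g(b · c · c, a · c, a · b · c · c), g(h(c, a, a), a · c · c, c · c)) · g(c, c, c) · h(a · b · b · b · c · c · h(c, a, c), a · a · b · b · c · g(a, a, a) · g(b, b, c), a · b · b · b · b · c · g(c, b, a)), b, b), b, b)

Answer: g(g(a · a · c · g(b · b · c · c · g(b, c, c), g(b · c · c, a · c, a · b · c · c), g(h(c, a, a), a · c · c, c · c)) · g(c, c, c) · h(a · b · b · b · c · c · h(c, a, c), a · a · b · b · c · g(a, a, a) · g(b, b, c), a · b · b · b · b · c · g(c, b, a)), b, b), b, b)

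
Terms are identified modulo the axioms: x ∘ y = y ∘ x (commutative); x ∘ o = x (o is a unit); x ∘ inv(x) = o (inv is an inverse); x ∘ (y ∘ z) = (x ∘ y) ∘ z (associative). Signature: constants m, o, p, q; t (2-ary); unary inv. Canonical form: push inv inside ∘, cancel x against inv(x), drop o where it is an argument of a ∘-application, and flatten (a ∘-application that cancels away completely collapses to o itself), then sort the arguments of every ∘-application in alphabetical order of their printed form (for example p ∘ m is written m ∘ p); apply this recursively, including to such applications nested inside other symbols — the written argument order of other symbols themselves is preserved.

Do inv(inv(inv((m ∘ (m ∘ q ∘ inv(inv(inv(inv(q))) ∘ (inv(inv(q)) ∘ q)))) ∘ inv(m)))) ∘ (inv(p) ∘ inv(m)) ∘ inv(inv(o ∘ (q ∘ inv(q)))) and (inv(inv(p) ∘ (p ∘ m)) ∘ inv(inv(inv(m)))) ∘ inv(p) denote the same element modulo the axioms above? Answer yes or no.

Left:  inv(inv(inv((m ∘ (m ∘ q ∘ inv(inv(inv(inv(q))) ∘ (inv(inv(q)) ∘ q)))) ∘ inv(m)))) ∘ (inv(p) ∘ inv(m)) ∘ inv(inv(o ∘ (q ∘ inv(q))))
  Push inv inside:  distribute inv over ∘ and collapse double inv
  Inverses cancel:  q cancels
  Collect terms:  inv(m) ∘ inv(m) ∘ inv(p)
Right:  (inv(inv(p) ∘ (p ∘ m)) ∘ inv(inv(inv(m)))) ∘ inv(p)
  Push inv inside:  distribute inv over ∘ and collapse double inv
  Collect:  inv(p) ∘ inv(m) ∘ inv(m)
  Sort:  inv(m) ∘ inv(m) ∘ inv(p)

Answer: yes — both canonical forms are inv(m) ∘ inv(m) ∘ inv(p)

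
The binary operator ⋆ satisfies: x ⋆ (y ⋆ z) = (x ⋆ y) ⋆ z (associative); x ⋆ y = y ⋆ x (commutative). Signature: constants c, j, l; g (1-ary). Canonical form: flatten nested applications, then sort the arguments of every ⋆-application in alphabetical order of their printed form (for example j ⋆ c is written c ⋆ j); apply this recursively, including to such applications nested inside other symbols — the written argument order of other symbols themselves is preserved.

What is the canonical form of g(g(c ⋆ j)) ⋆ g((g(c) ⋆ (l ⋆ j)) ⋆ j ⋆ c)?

Answer: g(c ⋆ g(c) ⋆ j ⋆ j ⋆ l) ⋆ g(g(c ⋆ j))

Derivation:
Canonicalize subterm:  g((g(c) ⋆ (l ⋆ j)) ⋆ j ⋆ c)  →  g(c ⋆ g(c) ⋆ j ⋆ j ⋆ l)
Sort arguments:  g(c ⋆ g(c) ⋆ j ⋆ j ⋆ l) ⋆ g(g(c ⋆ j))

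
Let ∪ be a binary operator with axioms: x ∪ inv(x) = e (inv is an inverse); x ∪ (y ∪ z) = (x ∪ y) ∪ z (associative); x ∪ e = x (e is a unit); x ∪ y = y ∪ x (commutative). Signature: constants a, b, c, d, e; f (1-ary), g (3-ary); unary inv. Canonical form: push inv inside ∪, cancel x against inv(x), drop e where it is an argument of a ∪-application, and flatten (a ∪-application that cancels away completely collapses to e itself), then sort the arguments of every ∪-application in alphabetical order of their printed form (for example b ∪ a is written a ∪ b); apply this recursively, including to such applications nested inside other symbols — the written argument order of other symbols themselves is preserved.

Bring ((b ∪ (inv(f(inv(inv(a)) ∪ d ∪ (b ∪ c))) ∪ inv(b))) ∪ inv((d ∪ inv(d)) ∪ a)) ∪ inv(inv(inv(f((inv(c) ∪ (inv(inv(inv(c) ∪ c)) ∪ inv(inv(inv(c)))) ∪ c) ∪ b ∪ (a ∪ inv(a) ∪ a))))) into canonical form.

Answer: inv(a) ∪ inv(f(a ∪ b ∪ c ∪ d)) ∪ inv(f(a ∪ b ∪ inv(c)))

Derivation:
Push inv inside:  distribute inv over ∪ and collapse double inv
Inverses cancel:  b cancels; d cancels
Collect:  inv(f(a ∪ b ∪ c ∪ d)) ∪ inv(a) ∪ inv(f(a ∪ b ∪ inv(c)))
Sort arguments:  inv(a) ∪ inv(f(a ∪ b ∪ c ∪ d)) ∪ inv(f(a ∪ b ∪ inv(c)))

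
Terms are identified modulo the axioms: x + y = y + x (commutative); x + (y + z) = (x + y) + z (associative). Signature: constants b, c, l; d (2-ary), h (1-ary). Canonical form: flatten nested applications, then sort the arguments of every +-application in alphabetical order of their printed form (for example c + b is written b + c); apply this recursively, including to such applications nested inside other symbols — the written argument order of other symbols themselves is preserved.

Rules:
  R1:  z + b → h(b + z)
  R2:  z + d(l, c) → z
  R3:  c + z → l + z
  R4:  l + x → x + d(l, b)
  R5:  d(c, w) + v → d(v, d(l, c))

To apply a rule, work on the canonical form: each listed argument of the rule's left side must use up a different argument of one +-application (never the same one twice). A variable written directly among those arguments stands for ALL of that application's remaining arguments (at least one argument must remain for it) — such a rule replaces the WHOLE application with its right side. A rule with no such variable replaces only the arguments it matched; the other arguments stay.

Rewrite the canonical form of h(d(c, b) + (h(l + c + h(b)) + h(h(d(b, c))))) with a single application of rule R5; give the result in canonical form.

Canonical form:  h(d(c, b) + h(c + h(b) + l) + h(h(d(b, c))))
R5 matches:  uses d(c, b);  v := h(c + h(b) + l) + h(h(d(b, c))), w := b
The variable takes the whole remainder — replace the entire application.
Result:  h(d(h(c + h(b) + l) + h(h(d(b, c))), d(l, c)))

Answer: h(d(h(c + h(b) + l) + h(h(d(b, c))), d(l, c)))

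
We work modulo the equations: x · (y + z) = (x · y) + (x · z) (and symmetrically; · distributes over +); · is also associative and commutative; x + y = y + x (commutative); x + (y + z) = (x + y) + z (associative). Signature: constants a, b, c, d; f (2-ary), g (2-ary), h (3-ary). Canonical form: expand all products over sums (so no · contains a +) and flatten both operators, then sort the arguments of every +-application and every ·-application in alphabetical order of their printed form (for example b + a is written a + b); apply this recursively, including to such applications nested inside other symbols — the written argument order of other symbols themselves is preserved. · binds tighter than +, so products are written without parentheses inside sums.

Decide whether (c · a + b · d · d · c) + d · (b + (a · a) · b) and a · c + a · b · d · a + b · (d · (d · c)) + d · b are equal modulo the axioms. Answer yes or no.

Left:  (c · a + b · d · d · c) + d · (b + (a · a) · b)
  Expand products over sums:  a · c + b · c · d · d + b · d + a · a · b · d
  Order the arguments:  a · a · b · d + a · c + b · c · d · d + b · d
Right:  a · c + a · b · d · a + b · (d · (d · c)) + d · b
  Merge nested applications:  a · c + a · a · b · d + b · c · d · d + b · d
  Sort:  a · a · b · d + a · c + b · c · d · d + b · d

Answer: yes — both canonical forms are a · a · b · d + a · c + b · c · d · d + b · d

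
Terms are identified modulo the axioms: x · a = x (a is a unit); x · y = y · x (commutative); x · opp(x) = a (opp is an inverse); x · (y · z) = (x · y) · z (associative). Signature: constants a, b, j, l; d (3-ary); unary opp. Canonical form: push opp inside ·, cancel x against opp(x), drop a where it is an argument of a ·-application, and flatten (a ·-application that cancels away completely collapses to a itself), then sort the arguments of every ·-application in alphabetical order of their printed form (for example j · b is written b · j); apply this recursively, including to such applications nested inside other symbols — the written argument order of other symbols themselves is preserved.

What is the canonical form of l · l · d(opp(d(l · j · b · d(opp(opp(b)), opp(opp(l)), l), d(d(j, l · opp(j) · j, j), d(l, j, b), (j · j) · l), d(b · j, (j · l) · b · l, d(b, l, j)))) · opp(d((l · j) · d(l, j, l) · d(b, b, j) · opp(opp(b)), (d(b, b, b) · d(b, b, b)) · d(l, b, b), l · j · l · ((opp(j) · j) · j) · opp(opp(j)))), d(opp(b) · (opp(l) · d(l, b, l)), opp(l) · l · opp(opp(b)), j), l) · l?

Push opp inside:  distribute opp over · and collapse double opp
Combine occurrences:  l · l · l · d(opp(d(b · d(b, b, j) · d(l, j, l) · j · l, d(b, b, b) · d(b, b, b) · d(l, b, b), j · j · j · l · l)) · opp(d(b · d(b, l, l) · j · l, d(d(j, l, j), d(l, j, b), j · j · l), d(b · j, b · j · l · l, d(b, l, j)))), d(d(l, b, l) · opp(b) · opp(l), b, j), l)
Sort arguments:  d(opp(d(b · d(b, b, j) · d(l, j, l) · j · l, d(b, b, b) · d(b, b, b) · d(l, b, b), j · j · j · l · l)) · opp(d(b · d(b, l, l) · j · l, d(d(j, l, j), d(l, j, b), j · j · l), d(b · j, b · j · l · l, d(b, l, j)))), d(d(l, b, l) · opp(b) · opp(l), b, j), l) · l · l · l

Answer: d(opp(d(b · d(b, b, j) · d(l, j, l) · j · l, d(b, b, b) · d(b, b, b) · d(l, b, b), j · j · j · l · l)) · opp(d(b · d(b, l, l) · j · l, d(d(j, l, j), d(l, j, b), j · j · l), d(b · j, b · j · l · l, d(b, l, j)))), d(d(l, b, l) · opp(b) · opp(l), b, j), l) · l · l · l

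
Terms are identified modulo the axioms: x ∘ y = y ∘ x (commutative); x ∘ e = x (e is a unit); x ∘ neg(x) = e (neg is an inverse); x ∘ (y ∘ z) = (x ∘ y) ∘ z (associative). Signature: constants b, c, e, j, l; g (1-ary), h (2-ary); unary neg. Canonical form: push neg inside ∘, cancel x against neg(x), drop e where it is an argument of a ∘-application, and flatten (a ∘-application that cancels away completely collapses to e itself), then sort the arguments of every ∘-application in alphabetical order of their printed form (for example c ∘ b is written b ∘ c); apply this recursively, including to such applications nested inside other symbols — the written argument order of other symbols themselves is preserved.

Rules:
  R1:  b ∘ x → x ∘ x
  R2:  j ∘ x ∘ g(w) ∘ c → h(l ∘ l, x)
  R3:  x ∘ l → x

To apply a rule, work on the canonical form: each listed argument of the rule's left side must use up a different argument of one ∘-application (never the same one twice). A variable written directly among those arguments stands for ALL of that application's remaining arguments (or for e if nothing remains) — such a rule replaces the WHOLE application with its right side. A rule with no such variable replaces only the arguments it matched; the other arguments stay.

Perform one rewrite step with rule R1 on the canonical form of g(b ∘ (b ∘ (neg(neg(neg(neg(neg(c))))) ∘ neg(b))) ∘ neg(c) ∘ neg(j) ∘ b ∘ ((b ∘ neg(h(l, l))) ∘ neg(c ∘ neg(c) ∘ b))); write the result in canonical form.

Answer: g(b ∘ b ∘ neg(c) ∘ neg(c) ∘ neg(c) ∘ neg(c) ∘ neg(h(l, l)) ∘ neg(h(l, l)) ∘ neg(j) ∘ neg(j))

Derivation:
Canonical form:  g(b ∘ b ∘ neg(c) ∘ neg(c) ∘ neg(h(l, l)) ∘ neg(j))
Apply R1:  consuming b;  x := b ∘ neg(c) ∘ neg(c) ∘ neg(h(l, l)) ∘ neg(j)
The extension variable absorbs all remaining arguments, so the whole application is rewritten.
New term:  g(b ∘ b ∘ neg(c) ∘ neg(c) ∘ neg(c) ∘ neg(c) ∘ neg(h(l, l)) ∘ neg(h(l, l)) ∘ neg(j) ∘ neg(j))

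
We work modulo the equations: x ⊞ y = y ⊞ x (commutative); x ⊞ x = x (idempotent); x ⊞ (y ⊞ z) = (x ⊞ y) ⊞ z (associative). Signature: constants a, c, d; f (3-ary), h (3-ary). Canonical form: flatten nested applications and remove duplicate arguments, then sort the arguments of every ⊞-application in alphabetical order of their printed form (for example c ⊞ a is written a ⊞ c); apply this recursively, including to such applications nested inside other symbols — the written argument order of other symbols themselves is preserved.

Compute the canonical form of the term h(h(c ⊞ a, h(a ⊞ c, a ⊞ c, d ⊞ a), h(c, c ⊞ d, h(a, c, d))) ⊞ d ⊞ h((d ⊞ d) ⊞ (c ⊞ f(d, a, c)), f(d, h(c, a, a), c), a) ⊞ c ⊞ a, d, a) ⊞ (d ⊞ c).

Flatten:  h(h(c ⊞ a, h(a ⊞ c, a ⊞ c, d ⊞ a), h(c, c ⊞ d, h(a, c, d))) ⊞ d ⊞ h((d ⊞ d) ⊞ (c ⊞ f(d, a, c)), f(d, h(c, a, a), c), a) ⊞ c ⊞ a, d, a) ⊞ d ⊞ c
Canonicalize subterm:  h(h(c ⊞ a, h(a ⊞ c, a ⊞ c, d ⊞ a), h(c, c ⊞ d, h(a, c, d))) ⊞ d ⊞ h((d ⊞ d) ⊞ (c ⊞ f(d, a, c)), f(d, h(c, a, a), c), a) ⊞ c ⊞ a, d, a)  →  h(a ⊞ c ⊞ d ⊞ h(a ⊞ c, h(a ⊞ c, a ⊞ c, a ⊞ d), h(c, c ⊞ d, h(a, c, d))) ⊞ h(c ⊞ d ⊞ f(d, a, c), f(d, h(c, a, a), c), a), d, a)
Order the arguments:  c ⊞ d ⊞ h(a ⊞ c ⊞ d ⊞ h(a ⊞ c, h(a ⊞ c, a ⊞ c, a ⊞ d), h(c, c ⊞ d, h(a, c, d))) ⊞ h(c ⊞ d ⊞ f(d, a, c), f(d, h(c, a, a), c), a), d, a)

Answer: c ⊞ d ⊞ h(a ⊞ c ⊞ d ⊞ h(a ⊞ c, h(a ⊞ c, a ⊞ c, a ⊞ d), h(c, c ⊞ d, h(a, c, d))) ⊞ h(c ⊞ d ⊞ f(d, a, c), f(d, h(c, a, a), c), a), d, a)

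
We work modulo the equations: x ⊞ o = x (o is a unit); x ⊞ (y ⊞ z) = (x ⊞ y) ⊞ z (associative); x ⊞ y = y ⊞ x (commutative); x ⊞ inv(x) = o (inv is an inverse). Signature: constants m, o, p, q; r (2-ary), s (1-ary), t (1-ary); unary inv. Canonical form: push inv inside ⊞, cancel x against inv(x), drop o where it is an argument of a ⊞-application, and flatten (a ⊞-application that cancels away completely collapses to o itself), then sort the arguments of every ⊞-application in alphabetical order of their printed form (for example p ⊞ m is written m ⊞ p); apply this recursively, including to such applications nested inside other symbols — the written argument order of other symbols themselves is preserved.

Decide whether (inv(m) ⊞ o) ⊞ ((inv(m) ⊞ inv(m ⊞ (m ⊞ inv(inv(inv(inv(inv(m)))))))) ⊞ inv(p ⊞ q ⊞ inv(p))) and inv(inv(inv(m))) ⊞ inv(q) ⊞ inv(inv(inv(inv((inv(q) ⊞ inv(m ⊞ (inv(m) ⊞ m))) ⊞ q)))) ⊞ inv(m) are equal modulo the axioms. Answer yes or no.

Left:  (inv(m) ⊞ o) ⊞ ((inv(m) ⊞ inv(m ⊞ (m ⊞ inv(inv(inv(inv(inv(m)))))))) ⊞ inv(p ⊞ q ⊞ inv(p)))
  Push inv inside:  distribute inv over ⊞ and collapse double inv
  Inverses cancel:  p cancels
  Combine occurrences:  inv(m) ⊞ inv(m) ⊞ inv(m) ⊞ inv(q)
Right:  inv(inv(inv(m))) ⊞ inv(q) ⊞ inv(inv(inv(inv((inv(q) ⊞ inv(m ⊞ (inv(m) ⊞ m))) ⊞ q)))) ⊞ inv(m)
  Push inv inside:  distribute inv over ⊞ and collapse double inv
  Collect:  inv(m) ⊞ inv(m) ⊞ inv(m) ⊞ inv(q)

Answer: yes — both canonical forms are inv(m) ⊞ inv(m) ⊞ inv(m) ⊞ inv(q)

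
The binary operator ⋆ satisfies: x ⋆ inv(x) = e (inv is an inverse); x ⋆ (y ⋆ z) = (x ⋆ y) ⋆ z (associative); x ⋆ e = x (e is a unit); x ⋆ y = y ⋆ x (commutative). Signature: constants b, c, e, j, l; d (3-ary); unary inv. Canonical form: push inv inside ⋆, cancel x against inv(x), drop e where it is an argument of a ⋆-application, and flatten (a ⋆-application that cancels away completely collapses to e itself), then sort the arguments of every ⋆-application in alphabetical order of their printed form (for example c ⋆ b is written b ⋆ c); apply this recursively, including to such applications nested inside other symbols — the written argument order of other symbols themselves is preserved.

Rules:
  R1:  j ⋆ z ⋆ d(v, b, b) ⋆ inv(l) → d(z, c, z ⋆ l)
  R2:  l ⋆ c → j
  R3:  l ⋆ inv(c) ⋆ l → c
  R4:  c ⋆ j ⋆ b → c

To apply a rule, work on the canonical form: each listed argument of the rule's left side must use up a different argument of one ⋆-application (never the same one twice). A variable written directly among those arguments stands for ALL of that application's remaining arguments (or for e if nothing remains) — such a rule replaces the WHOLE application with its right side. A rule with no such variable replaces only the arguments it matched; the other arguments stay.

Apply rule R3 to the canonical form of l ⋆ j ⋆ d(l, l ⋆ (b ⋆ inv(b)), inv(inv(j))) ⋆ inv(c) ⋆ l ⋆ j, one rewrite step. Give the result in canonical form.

Answer: c ⋆ d(l, l, j) ⋆ j ⋆ j

Derivation:
Canonical form:  d(l, l, j) ⋆ inv(c) ⋆ j ⋆ j ⋆ l ⋆ l
Apply R3:  consuming inv(c), l, l
Result:  c ⋆ d(l, l, j) ⋆ j ⋆ j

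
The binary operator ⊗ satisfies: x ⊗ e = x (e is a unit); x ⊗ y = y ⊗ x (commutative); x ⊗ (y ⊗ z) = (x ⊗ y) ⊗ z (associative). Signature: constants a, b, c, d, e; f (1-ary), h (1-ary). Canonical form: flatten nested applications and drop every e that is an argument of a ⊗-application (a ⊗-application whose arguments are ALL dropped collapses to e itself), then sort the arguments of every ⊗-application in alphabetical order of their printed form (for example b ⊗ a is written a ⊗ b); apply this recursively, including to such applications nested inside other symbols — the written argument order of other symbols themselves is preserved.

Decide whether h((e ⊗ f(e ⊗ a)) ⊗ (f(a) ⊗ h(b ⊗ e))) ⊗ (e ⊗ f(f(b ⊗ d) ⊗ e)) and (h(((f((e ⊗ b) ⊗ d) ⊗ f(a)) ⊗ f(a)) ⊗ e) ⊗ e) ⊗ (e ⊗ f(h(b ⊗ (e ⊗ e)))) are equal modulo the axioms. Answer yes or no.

Answer: no — f(f(b ⊗ d)) ⊗ h(f(a) ⊗ f(a) ⊗ h(b)) vs f(h(b)) ⊗ h(f(a) ⊗ f(a) ⊗ f(b ⊗ d))

Derivation:
Left:  h((e ⊗ f(e ⊗ a)) ⊗ (f(a) ⊗ h(b ⊗ e))) ⊗ (e ⊗ f(f(b ⊗ d) ⊗ e))
  Flatten:  h((e ⊗ f(e ⊗ a)) ⊗ (f(a) ⊗ h(b ⊗ e))) ⊗ e ⊗ f(f(b ⊗ d) ⊗ e)
  Simplify inside:  h((e ⊗ f(e ⊗ a)) ⊗ (f(a) ⊗ h(b ⊗ e)))  →  h(f(a) ⊗ f(a) ⊗ h(b))
  Canonicalize subterm:  f(f(b ⊗ d) ⊗ e)  →  f(f(b ⊗ d))
  Units out:  drop e
  Sort:  f(f(b ⊗ d)) ⊗ h(f(a) ⊗ f(a) ⊗ h(b))
Right:  (h(((f((e ⊗ b) ⊗ d) ⊗ f(a)) ⊗ f(a)) ⊗ e) ⊗ e) ⊗ (e ⊗ f(h(b ⊗ (e ⊗ e))))
  Un-nest:  h(((f((e ⊗ b) ⊗ d) ⊗ f(a)) ⊗ f(a)) ⊗ e) ⊗ e ⊗ e ⊗ f(h(b ⊗ (e ⊗ e)))
  Canonicalize subterm:  h(((f((e ⊗ b) ⊗ d) ⊗ f(a)) ⊗ f(a)) ⊗ e)  →  h(f(a) ⊗ f(a) ⊗ f(b ⊗ d))
  Canonicalize subterm:  f(h(b ⊗ (e ⊗ e)))  →  f(h(b))
  Unit:  drop e (×2)
  Sort:  f(h(b)) ⊗ h(f(a) ⊗ f(a) ⊗ f(b ⊗ d))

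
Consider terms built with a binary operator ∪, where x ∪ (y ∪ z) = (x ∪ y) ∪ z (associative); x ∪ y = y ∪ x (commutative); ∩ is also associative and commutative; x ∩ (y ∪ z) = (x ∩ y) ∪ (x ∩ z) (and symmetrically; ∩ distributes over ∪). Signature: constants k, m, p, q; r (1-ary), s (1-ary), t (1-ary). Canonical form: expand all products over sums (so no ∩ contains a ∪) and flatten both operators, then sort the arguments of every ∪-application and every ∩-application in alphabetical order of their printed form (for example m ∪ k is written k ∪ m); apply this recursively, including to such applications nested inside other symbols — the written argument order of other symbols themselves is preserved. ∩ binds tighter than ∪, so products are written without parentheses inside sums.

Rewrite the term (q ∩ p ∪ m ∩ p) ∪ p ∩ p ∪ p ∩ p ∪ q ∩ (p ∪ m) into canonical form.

Expand:  p ∩ q ∪ m ∩ p ∪ p ∩ p ∪ p ∩ p ∪ p ∩ q ∪ m ∩ q
Sort:  m ∩ p ∪ m ∩ q ∪ p ∩ p ∪ p ∩ p ∪ p ∩ q ∪ p ∩ q

Answer: m ∩ p ∪ m ∩ q ∪ p ∩ p ∪ p ∩ p ∪ p ∩ q ∪ p ∩ q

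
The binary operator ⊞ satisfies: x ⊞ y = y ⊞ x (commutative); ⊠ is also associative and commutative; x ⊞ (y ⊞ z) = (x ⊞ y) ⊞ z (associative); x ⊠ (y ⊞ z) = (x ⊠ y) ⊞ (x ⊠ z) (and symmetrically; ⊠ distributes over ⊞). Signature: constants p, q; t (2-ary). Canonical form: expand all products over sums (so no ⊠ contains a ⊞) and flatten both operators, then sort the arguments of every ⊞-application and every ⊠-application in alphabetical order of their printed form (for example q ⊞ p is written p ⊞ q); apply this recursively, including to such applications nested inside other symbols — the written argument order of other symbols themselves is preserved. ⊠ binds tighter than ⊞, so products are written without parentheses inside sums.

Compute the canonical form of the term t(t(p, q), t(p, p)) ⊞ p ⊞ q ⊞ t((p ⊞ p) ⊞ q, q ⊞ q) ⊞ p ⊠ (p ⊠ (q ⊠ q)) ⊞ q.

Flatten:  t(t(p, q), t(p, p)) ⊞ p ⊞ q ⊞ t(p ⊞ p ⊞ q, q ⊞ q) ⊞ p ⊠ p ⊠ q ⊠ q ⊞ q
Sort:  p ⊞ p ⊠ p ⊠ q ⊠ q ⊞ q ⊞ q ⊞ t(p ⊞ p ⊞ q, q ⊞ q) ⊞ t(t(p, q), t(p, p))

Answer: p ⊞ p ⊠ p ⊠ q ⊠ q ⊞ q ⊞ q ⊞ t(p ⊞ p ⊞ q, q ⊞ q) ⊞ t(t(p, q), t(p, p))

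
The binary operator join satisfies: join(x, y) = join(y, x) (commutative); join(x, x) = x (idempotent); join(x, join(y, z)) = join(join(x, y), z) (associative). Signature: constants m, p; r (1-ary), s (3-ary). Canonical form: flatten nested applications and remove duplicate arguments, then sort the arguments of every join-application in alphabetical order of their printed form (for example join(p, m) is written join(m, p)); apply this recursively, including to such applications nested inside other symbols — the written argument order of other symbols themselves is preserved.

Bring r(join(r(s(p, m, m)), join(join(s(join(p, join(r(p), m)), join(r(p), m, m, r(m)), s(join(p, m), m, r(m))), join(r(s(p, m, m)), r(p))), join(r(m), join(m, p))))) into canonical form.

Answer: r(join(m, p, r(m), r(p), r(s(p, m, m)), s(join(m, p, r(p)), join(m, r(m), r(p)), s(join(m, p), m, r(m)))))

Derivation:
Descend into:  join(r(s(p, m, m)), join(join(s(join(p, join(r(p), m)), join(r(p), m, m, r(m)), s(join(p, m), m, r(m))), join(r(s(p, m, m)), r(p))), join(r(m), join(m, p))))
Flatten:  join(r(s(p, m, m)), s(join(p, join(r(p), m)), join(r(p), m, m, r(m)), s(join(p, m), m, r(m))), r(s(p, m, m)), r(p), r(m), m, p)
Inside:  s(join(p, join(r(p), m)), join(r(p), m, m, r(m)), s(join(p, m), m, r(m)))  →  s(join(m, p, r(p)), join(m, r(m), r(p)), s(join(m, p), m, r(m)))
Drop duplicates:  drop duplicate r(s(p, m, m))
Sort arguments:  join(m, p, r(m), r(p), r(s(p, m, m)), s(join(m, p, r(p)), join(m, r(m), r(p)), s(join(m, p), m, r(m))))
Rebuild:  r(join(m, p, r(m), r(p), r(s(p, m, m)), s(join(m, p, r(p)), join(m, r(m), r(p)), s(join(m, p), m, r(m)))))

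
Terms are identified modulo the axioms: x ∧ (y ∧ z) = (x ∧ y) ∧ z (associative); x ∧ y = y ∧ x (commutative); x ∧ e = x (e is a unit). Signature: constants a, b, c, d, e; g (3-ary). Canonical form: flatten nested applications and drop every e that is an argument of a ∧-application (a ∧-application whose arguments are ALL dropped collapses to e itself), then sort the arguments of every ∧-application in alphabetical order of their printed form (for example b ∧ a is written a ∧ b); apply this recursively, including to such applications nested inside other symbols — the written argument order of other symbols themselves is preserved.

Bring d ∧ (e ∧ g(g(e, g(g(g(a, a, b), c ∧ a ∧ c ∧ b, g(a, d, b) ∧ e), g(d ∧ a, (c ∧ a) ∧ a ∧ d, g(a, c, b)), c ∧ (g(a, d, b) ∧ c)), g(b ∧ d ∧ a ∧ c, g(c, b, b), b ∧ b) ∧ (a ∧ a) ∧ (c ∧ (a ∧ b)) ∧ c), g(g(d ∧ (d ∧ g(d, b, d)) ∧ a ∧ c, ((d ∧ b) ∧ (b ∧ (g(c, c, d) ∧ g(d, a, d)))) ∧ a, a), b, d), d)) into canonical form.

Un-nest:  d ∧ e ∧ g(g(e, g(g(g(a, a, b), c ∧ a ∧ c ∧ b, g(a, d, b) ∧ e), g(d ∧ a, (c ∧ a) ∧ a ∧ d, g(a, c, b)), c ∧ (g(a, d, b) ∧ c)), g(b ∧ d ∧ a ∧ c, g(c, b, b), b ∧ b) ∧ (a ∧ a) ∧ (c ∧ (a ∧ b)) ∧ c), g(g(d ∧ (d ∧ g(d, b, d)) ∧ a ∧ c, ((d ∧ b) ∧ (b ∧ (g(c, c, d) ∧ g(d, a, d)))) ∧ a, a), b, d), d)
Simplify inside:  g(g(e, g(g(g(a, a, b), c ∧ a ∧ c ∧ b, g(a, d, b) ∧ e), g(d ∧ a, (c ∧ a) ∧ a ∧ d, g(a, c, b)), c ∧ (g(a, d, b) ∧ c)), g(b ∧ d ∧ a ∧ c, g(c, b, b), b ∧ b) ∧ (a ∧ a) ∧ (c ∧ (a ∧ b)) ∧ c), g(g(d ∧ (d ∧ g(d, b, d)) ∧ a ∧ c, ((d ∧ b) ∧ (b ∧ (g(c, c, d) ∧ g(d, a, d)))) ∧ a, a), b, d), d)  →  g(g(e, g(g(g(a, a, b), a ∧ b ∧ c ∧ c, g(a, d, b)), g(a ∧ d, a ∧ a ∧ c ∧ d, g(a, c, b)), c ∧ c ∧ g(a, d, b)), a ∧ a ∧ a ∧ b ∧ c ∧ c ∧ g(a ∧ b ∧ c ∧ d, g(c, b, b), b ∧ b)), g(g(a ∧ c ∧ d ∧ d ∧ g(d, b, d), a ∧ b ∧ b ∧ d ∧ g(c, c, d) ∧ g(d, a, d), a), b, d), d)
Unit:  drop e
Sort arguments:  d ∧ g(g(e, g(g(g(a, a, b), a ∧ b ∧ c ∧ c, g(a, d, b)), g(a ∧ d, a ∧ a ∧ c ∧ d, g(a, c, b)), c ∧ c ∧ g(a, d, b)), a ∧ a ∧ a ∧ b ∧ c ∧ c ∧ g(a ∧ b ∧ c ∧ d, g(c, b, b), b ∧ b)), g(g(a ∧ c ∧ d ∧ d ∧ g(d, b, d), a ∧ b ∧ b ∧ d ∧ g(c, c, d) ∧ g(d, a, d), a), b, d), d)

Answer: d ∧ g(g(e, g(g(g(a, a, b), a ∧ b ∧ c ∧ c, g(a, d, b)), g(a ∧ d, a ∧ a ∧ c ∧ d, g(a, c, b)), c ∧ c ∧ g(a, d, b)), a ∧ a ∧ a ∧ b ∧ c ∧ c ∧ g(a ∧ b ∧ c ∧ d, g(c, b, b), b ∧ b)), g(g(a ∧ c ∧ d ∧ d ∧ g(d, b, d), a ∧ b ∧ b ∧ d ∧ g(c, c, d) ∧ g(d, a, d), a), b, d), d)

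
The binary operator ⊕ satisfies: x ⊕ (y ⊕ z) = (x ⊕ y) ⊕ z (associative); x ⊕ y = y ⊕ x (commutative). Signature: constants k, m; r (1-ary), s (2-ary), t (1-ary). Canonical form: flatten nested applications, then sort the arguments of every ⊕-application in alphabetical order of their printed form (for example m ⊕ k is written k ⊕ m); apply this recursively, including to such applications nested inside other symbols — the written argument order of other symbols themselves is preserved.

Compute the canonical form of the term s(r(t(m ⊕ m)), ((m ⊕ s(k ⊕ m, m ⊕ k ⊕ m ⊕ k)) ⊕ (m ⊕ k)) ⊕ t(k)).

Focus inside:  ((m ⊕ s(k ⊕ m, m ⊕ k ⊕ m ⊕ k)) ⊕ (m ⊕ k)) ⊕ t(k)
Flatten:  m ⊕ s(k ⊕ m, m ⊕ k ⊕ m ⊕ k) ⊕ m ⊕ k ⊕ t(k)
Simplify inside:  s(k ⊕ m, m ⊕ k ⊕ m ⊕ k)  →  s(k ⊕ m, k ⊕ k ⊕ m ⊕ m)
Sort arguments:  k ⊕ m ⊕ m ⊕ s(k ⊕ m, k ⊕ k ⊕ m ⊕ m) ⊕ t(k)
Rebuild:  s(r(t(m ⊕ m)), k ⊕ m ⊕ m ⊕ s(k ⊕ m, k ⊕ k ⊕ m ⊕ m) ⊕ t(k))

Answer: s(r(t(m ⊕ m)), k ⊕ m ⊕ m ⊕ s(k ⊕ m, k ⊕ k ⊕ m ⊕ m) ⊕ t(k))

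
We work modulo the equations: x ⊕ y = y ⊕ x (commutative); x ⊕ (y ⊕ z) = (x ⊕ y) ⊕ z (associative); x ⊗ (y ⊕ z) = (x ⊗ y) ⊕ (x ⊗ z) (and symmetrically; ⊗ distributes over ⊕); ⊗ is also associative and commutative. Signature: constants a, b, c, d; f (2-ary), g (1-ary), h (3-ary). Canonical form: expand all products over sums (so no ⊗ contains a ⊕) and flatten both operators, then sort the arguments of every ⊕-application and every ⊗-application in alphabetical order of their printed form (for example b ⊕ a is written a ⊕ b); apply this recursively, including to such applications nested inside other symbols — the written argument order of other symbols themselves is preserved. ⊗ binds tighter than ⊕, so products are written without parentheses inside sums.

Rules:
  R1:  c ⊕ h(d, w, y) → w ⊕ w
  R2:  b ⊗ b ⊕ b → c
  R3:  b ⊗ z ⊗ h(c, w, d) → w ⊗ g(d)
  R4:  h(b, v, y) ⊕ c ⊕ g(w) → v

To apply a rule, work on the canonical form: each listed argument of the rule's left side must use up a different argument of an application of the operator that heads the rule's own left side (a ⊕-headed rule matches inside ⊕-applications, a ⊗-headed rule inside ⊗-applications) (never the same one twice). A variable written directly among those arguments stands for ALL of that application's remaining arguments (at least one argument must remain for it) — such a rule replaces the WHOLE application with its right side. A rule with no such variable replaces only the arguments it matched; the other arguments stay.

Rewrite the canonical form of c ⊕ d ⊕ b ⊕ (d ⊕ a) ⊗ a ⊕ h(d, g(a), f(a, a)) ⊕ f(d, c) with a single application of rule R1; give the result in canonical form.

Canonical form:  a ⊗ a ⊕ a ⊗ d ⊕ b ⊕ c ⊕ d ⊕ f(d, c) ⊕ h(d, g(a), f(a, a))
Apply R1:  consuming c, h(d, g(a), f(a, a));  w := g(a), y := f(a, a)
New term:  a ⊗ a ⊕ a ⊗ d ⊕ b ⊕ d ⊕ f(d, c) ⊕ g(a) ⊕ g(a)

Answer: a ⊗ a ⊕ a ⊗ d ⊕ b ⊕ d ⊕ f(d, c) ⊕ g(a) ⊕ g(a)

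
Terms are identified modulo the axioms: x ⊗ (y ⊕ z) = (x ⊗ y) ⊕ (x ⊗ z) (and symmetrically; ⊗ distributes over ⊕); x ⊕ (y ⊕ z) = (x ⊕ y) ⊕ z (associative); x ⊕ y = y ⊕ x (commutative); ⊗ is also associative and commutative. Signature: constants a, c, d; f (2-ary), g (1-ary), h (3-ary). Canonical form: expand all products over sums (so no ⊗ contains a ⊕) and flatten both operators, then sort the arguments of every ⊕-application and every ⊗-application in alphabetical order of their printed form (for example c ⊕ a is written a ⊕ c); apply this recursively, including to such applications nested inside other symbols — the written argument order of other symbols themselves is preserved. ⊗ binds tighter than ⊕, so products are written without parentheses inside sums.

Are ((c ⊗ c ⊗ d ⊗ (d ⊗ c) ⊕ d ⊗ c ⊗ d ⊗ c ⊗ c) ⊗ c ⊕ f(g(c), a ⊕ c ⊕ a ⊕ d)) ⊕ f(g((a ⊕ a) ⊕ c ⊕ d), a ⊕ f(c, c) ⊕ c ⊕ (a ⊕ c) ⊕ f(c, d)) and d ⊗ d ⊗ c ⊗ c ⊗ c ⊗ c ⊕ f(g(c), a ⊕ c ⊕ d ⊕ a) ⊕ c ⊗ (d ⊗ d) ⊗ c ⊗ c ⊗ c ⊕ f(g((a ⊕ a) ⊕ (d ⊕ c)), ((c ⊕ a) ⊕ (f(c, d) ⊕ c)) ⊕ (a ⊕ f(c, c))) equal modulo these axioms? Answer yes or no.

Answer: yes — both canonical forms are c ⊗ c ⊗ c ⊗ c ⊗ d ⊗ d ⊕ c ⊗ c ⊗ c ⊗ c ⊗ d ⊗ d ⊕ f(g(a ⊕ a ⊕ c ⊕ d), a ⊕ a ⊕ c ⊕ c ⊕ f(c, c) ⊕ f(c, d)) ⊕ f(g(c), a ⊕ a ⊕ c ⊕ d)

Derivation:
Left:  ((c ⊗ c ⊗ d ⊗ (d ⊗ c) ⊕ d ⊗ c ⊗ d ⊗ c ⊗ c) ⊗ c ⊕ f(g(c), a ⊕ c ⊕ a ⊕ d)) ⊕ f(g((a ⊕ a) ⊕ c ⊕ d), a ⊕ f(c, c) ⊕ c ⊕ (a ⊕ c) ⊕ f(c, d))
  Expand products over sums:  c ⊗ c ⊗ c ⊗ c ⊗ d ⊗ d ⊕ c ⊗ c ⊗ c ⊗ c ⊗ d ⊗ d ⊕ f(g(c), a ⊕ a ⊕ c ⊕ d) ⊕ f(g(a ⊕ a ⊕ c ⊕ d), a ⊕ a ⊕ c ⊕ c ⊕ f(c, c) ⊕ f(c, d))
  Sort:  c ⊗ c ⊗ c ⊗ c ⊗ d ⊗ d ⊕ c ⊗ c ⊗ c ⊗ c ⊗ d ⊗ d ⊕ f(g(a ⊕ a ⊕ c ⊕ d), a ⊕ a ⊕ c ⊕ c ⊕ f(c, c) ⊕ f(c, d)) ⊕ f(g(c), a ⊕ a ⊕ c ⊕ d)
Right:  d ⊗ d ⊗ c ⊗ c ⊗ c ⊗ c ⊕ f(g(c), a ⊕ c ⊕ d ⊕ a) ⊕ c ⊗ (d ⊗ d) ⊗ c ⊗ c ⊗ c ⊕ f(g((a ⊕ a) ⊕ (d ⊕ c)), ((c ⊕ a) ⊕ (f(c, d) ⊕ c)) ⊕ (a ⊕ f(c, c)))
  Un-nest:  c ⊗ c ⊗ c ⊗ c ⊗ d ⊗ d ⊕ f(g(c), a ⊕ a ⊕ c ⊕ d) ⊕ c ⊗ c ⊗ c ⊗ c ⊗ d ⊗ d ⊕ f(g(a ⊕ a ⊕ c ⊕ d), a ⊕ a ⊕ c ⊕ c ⊕ f(c, c) ⊕ f(c, d))
  Sort arguments:  c ⊗ c ⊗ c ⊗ c ⊗ d ⊗ d ⊕ c ⊗ c ⊗ c ⊗ c ⊗ d ⊗ d ⊕ f(g(a ⊕ a ⊕ c ⊕ d), a ⊕ a ⊕ c ⊕ c ⊕ f(c, c) ⊕ f(c, d)) ⊕ f(g(c), a ⊕ a ⊕ c ⊕ d)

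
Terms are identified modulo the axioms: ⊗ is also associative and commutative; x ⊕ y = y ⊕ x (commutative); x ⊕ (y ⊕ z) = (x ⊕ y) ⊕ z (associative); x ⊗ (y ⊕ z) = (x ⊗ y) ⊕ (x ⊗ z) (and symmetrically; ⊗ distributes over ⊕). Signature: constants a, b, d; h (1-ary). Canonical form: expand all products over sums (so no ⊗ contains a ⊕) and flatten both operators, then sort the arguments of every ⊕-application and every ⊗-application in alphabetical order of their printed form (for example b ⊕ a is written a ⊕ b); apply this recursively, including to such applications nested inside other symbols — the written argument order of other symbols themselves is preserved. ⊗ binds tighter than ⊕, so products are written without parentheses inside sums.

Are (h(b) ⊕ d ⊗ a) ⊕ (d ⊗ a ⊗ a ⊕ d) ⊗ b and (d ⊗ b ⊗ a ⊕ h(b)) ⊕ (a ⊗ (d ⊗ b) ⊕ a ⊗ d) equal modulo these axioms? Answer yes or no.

Left:  (h(b) ⊕ d ⊗ a) ⊕ (d ⊗ a ⊗ a ⊕ d) ⊗ b
  Expand:  h(b) ⊕ a ⊗ d ⊕ a ⊗ a ⊗ b ⊗ d ⊕ b ⊗ d
  Sort arguments:  a ⊗ a ⊗ b ⊗ d ⊕ a ⊗ d ⊕ b ⊗ d ⊕ h(b)
Right:  (d ⊗ b ⊗ a ⊕ h(b)) ⊕ (a ⊗ (d ⊗ b) ⊕ a ⊗ d)
  Merge nested applications:  a ⊗ b ⊗ d ⊕ h(b) ⊕ a ⊗ b ⊗ d ⊕ a ⊗ d
  Sort arguments:  a ⊗ b ⊗ d ⊕ a ⊗ b ⊗ d ⊕ a ⊗ d ⊕ h(b)

Answer: no — a ⊗ a ⊗ b ⊗ d ⊕ a ⊗ d ⊕ b ⊗ d ⊕ h(b) vs a ⊗ b ⊗ d ⊕ a ⊗ b ⊗ d ⊕ a ⊗ d ⊕ h(b)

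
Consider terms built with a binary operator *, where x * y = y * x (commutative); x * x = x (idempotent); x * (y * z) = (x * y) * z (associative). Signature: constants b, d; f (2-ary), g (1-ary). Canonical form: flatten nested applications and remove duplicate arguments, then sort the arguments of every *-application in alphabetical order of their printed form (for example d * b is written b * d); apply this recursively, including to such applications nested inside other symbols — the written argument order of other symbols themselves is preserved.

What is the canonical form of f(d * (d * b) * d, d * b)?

Work inside:  d * (d * b) * d
Merge nested applications:  d * d * b * d
Idempotence:  drop duplicate d, d
Sort arguments:  b * d
Reassemble:  f(b * d, b * d)

Answer: f(b * d, b * d)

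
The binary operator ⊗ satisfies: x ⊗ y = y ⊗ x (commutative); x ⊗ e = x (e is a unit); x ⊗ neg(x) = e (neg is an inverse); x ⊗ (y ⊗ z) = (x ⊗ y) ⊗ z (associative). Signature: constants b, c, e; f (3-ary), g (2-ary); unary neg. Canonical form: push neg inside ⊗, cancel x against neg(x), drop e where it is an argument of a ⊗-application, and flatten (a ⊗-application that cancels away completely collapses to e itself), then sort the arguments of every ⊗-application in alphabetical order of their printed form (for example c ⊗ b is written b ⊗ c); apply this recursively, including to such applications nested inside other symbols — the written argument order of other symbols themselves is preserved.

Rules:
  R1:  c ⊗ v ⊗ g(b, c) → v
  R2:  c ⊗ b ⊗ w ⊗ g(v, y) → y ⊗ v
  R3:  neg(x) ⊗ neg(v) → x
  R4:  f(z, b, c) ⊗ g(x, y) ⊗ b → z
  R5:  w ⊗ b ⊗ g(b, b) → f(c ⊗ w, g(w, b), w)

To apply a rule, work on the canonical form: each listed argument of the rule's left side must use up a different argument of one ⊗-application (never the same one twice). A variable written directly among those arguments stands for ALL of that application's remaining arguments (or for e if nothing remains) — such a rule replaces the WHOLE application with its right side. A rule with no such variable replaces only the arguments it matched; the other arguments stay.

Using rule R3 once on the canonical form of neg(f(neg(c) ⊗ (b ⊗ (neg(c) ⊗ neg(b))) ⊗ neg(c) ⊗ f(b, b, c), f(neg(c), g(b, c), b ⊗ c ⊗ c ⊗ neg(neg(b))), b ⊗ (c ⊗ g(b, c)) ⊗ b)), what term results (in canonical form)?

Canonical form:  neg(f(f(b, b, c) ⊗ neg(c) ⊗ neg(c) ⊗ neg(c), f(neg(c), g(b, c), b ⊗ b ⊗ c ⊗ c), b ⊗ b ⊗ c ⊗ g(b, c)))
Apply R3:  consuming neg(c), neg(c);  v := c, x := c
Result:  neg(f(f(b, b, c), f(neg(c), g(b, c), b ⊗ b ⊗ c ⊗ c), b ⊗ b ⊗ c ⊗ g(b, c)))

Answer: neg(f(f(b, b, c), f(neg(c), g(b, c), b ⊗ b ⊗ c ⊗ c), b ⊗ b ⊗ c ⊗ g(b, c)))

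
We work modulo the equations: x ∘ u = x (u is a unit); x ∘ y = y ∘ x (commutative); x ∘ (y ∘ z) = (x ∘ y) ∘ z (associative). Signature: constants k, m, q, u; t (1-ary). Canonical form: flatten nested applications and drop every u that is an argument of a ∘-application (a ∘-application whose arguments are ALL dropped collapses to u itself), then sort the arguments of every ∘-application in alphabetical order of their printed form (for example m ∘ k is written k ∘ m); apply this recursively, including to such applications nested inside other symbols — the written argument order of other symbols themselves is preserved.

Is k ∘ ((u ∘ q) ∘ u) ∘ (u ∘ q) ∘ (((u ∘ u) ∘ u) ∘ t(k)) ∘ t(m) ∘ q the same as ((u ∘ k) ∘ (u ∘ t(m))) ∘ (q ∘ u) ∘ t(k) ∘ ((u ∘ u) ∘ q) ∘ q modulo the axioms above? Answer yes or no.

Answer: yes — both canonical forms are k ∘ q ∘ q ∘ q ∘ t(k) ∘ t(m)

Derivation:
Left:  k ∘ ((u ∘ q) ∘ u) ∘ (u ∘ q) ∘ (((u ∘ u) ∘ u) ∘ t(k)) ∘ t(m) ∘ q
  Merge nested applications:  k ∘ u ∘ q ∘ u ∘ u ∘ q ∘ u ∘ u ∘ u ∘ t(k) ∘ t(m) ∘ q
  Unit:  drop u (×6)
  Sort arguments:  k ∘ q ∘ q ∘ q ∘ t(k) ∘ t(m)
Right:  ((u ∘ k) ∘ (u ∘ t(m))) ∘ (q ∘ u) ∘ t(k) ∘ ((u ∘ u) ∘ q) ∘ q
  Flatten:  u ∘ k ∘ u ∘ t(m) ∘ q ∘ u ∘ t(k) ∘ u ∘ u ∘ q ∘ q
  Units out:  drop u (×5)
  Sort:  k ∘ q ∘ q ∘ q ∘ t(k) ∘ t(m)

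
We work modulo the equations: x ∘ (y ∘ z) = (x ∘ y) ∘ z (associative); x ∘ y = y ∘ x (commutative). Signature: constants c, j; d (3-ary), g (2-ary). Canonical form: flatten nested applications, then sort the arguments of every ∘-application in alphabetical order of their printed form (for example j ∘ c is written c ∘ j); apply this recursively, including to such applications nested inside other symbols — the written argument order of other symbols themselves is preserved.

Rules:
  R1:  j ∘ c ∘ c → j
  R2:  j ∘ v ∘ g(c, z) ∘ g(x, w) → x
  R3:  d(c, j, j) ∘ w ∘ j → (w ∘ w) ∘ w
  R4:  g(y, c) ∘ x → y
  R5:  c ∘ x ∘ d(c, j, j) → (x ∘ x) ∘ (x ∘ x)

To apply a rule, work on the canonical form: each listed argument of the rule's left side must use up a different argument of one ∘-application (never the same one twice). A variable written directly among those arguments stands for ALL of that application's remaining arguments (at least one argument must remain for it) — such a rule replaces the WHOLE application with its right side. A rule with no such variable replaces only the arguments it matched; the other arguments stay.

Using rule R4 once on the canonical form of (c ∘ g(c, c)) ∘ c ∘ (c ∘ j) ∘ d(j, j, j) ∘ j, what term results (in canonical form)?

Canonical form:  c ∘ c ∘ c ∘ d(j, j, j) ∘ g(c, c) ∘ j ∘ j
Apply R4:  consuming g(c, c);  x := c ∘ c ∘ c ∘ d(j, j, j) ∘ j ∘ j, y := c
The extension variable absorbs all remaining arguments, so the whole application is rewritten.
Result:  c

Answer: c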